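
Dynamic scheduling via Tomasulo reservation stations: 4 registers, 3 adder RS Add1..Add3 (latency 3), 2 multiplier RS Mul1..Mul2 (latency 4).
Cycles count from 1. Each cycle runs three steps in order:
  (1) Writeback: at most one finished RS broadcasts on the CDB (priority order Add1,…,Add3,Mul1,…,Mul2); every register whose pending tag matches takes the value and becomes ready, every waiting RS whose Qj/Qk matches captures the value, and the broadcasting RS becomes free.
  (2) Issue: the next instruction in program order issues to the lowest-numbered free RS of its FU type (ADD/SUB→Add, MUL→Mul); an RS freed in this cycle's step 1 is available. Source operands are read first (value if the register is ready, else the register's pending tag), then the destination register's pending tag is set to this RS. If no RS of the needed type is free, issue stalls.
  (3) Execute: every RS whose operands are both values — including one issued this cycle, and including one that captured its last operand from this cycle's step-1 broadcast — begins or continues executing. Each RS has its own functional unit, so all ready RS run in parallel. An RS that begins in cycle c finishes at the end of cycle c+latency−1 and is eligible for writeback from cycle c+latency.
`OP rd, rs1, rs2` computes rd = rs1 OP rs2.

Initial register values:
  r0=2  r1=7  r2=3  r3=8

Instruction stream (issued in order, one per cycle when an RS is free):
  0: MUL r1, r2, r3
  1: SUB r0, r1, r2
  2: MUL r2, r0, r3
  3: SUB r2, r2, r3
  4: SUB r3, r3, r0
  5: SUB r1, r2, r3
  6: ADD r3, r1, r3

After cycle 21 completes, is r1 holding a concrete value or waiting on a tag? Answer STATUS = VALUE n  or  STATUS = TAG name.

  c1: issue MUL r1<-Mul1  regs: r0:2,r1:Mul1,r2:3,r3:8
  c2: issue SUB r0<-Add1  regs: r0:Add1,r1:Mul1,r2:3,r3:8
  c3: issue MUL r2<-Mul2  regs: r0:Add1,r1:Mul1,r2:Mul2,r3:8
  c4: issue SUB r2<-Add2  regs: r0:Add1,r1:Mul1,r2:Add2,r3:8
  c5: CDB Mul1=24; issue SUB r3<-Add3  regs: r0:Add1,r1:24,r2:Add2,r3:Add3
  c6: stall  regs: r0:Add1,r1:24,r2:Add2,r3:Add3
  c7: stall  regs: r0:Add1,r1:24,r2:Add2,r3:Add3
  c8: CDB Add1=21; issue SUB r1<-Add1  regs: r0:21,r1:Add1,r2:Add2,r3:Add3
  c9: stall  regs: r0:21,r1:Add1,r2:Add2,r3:Add3
  c10: stall  regs: r0:21,r1:Add1,r2:Add2,r3:Add3
  c11: CDB Add3=-13; issue ADD r3<-Add3  regs: r0:21,r1:Add1,r2:Add2,r3:Add3
  c12: CDB Mul2=168  regs: r0:21,r1:Add1,r2:Add2,r3:Add3
  c13: -  regs: r0:21,r1:Add1,r2:Add2,r3:Add3
  c14: -  regs: r0:21,r1:Add1,r2:Add2,r3:Add3
  c15: CDB Add2=160  regs: r0:21,r1:Add1,r2:160,r3:Add3
  c16: -  regs: r0:21,r1:Add1,r2:160,r3:Add3
  c17: -  regs: r0:21,r1:Add1,r2:160,r3:Add3
  c18: CDB Add1=173  regs: r0:21,r1:173,r2:160,r3:Add3
  c19: -  regs: r0:21,r1:173,r2:160,r3:Add3
  c20: -  regs: r0:21,r1:173,r2:160,r3:Add3
  c21: CDB Add3=160  regs: r0:21,r1:173,r2:160,r3:160

STATUS = VALUE 173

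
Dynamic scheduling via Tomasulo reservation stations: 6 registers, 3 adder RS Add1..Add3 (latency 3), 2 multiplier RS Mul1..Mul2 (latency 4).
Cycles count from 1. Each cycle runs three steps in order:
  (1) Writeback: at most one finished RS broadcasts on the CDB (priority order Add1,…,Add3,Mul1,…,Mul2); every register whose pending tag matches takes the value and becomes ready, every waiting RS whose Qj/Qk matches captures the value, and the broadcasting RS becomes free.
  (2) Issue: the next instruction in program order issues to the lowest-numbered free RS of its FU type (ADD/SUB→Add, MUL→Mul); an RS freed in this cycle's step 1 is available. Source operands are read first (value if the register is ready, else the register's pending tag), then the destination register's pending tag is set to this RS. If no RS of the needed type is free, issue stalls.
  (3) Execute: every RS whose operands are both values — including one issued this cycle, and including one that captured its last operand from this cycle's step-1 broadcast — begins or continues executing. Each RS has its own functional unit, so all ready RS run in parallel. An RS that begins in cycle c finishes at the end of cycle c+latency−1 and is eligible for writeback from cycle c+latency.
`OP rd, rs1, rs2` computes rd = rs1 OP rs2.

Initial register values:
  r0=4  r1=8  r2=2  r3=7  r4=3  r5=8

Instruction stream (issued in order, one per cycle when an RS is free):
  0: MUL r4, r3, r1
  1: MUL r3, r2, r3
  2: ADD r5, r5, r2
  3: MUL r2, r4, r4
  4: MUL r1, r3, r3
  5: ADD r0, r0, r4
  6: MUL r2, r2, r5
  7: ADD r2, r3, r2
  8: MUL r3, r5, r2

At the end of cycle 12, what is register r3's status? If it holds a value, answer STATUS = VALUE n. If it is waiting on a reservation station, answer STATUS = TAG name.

STATUS = TAG Mul2

  c1: issue MUL r4<-Mul1  regs: r0:4,r1:8,r2:2,r3:7,r4:Mul1,r5:8
  c2: issue MUL r3<-Mul2  regs: r0:4,r1:8,r2:2,r3:Mul2,r4:Mul1,r5:8
  c3: issue ADD r5<-Add1  regs: r0:4,r1:8,r2:2,r3:Mul2,r4:Mul1,r5:Add1
  c4: stall  regs: r0:4,r1:8,r2:2,r3:Mul2,r4:Mul1,r5:Add1
  c5: CDB Mul1=56; issue MUL r2<-Mul1  regs: r0:4,r1:8,r2:Mul1,r3:Mul2,r4:56,r5:Add1
  c6: CDB Add1=10; stall  regs: r0:4,r1:8,r2:Mul1,r3:Mul2,r4:56,r5:10
  c7: CDB Mul2=14; issue MUL r1<-Mul2  regs: r0:4,r1:Mul2,r2:Mul1,r3:14,r4:56,r5:10
  c8: issue ADD r0<-Add1  regs: r0:Add1,r1:Mul2,r2:Mul1,r3:14,r4:56,r5:10
  c9: CDB Mul1=3136; issue MUL r2<-Mul1  regs: r0:Add1,r1:Mul2,r2:Mul1,r3:14,r4:56,r5:10
  c10: issue ADD r2<-Add2  regs: r0:Add1,r1:Mul2,r2:Add2,r3:14,r4:56,r5:10
  c11: CDB Add1=60; stall  regs: r0:60,r1:Mul2,r2:Add2,r3:14,r4:56,r5:10
  c12: CDB Mul2=196; issue MUL r3<-Mul2  regs: r0:60,r1:196,r2:Add2,r3:Mul2,r4:56,r5:10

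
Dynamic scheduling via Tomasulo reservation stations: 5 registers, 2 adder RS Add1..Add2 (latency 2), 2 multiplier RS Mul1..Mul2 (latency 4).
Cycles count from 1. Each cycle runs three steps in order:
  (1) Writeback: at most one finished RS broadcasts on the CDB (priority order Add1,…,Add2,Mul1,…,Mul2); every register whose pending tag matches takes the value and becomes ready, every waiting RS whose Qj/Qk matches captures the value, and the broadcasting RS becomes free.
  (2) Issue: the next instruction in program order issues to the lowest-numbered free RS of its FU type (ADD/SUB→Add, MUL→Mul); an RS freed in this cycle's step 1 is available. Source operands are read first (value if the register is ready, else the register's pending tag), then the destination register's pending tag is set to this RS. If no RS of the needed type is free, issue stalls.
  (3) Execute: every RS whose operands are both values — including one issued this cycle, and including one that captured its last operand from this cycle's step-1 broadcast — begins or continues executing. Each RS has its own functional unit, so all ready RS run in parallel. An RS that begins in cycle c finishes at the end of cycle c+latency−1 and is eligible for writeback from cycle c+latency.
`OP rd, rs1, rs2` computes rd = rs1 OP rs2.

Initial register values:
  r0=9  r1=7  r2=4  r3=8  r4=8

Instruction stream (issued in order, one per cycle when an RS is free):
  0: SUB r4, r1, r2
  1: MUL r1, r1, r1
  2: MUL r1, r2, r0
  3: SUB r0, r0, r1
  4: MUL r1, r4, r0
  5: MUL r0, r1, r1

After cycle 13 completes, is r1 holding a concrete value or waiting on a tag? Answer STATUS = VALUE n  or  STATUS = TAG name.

  c1: issue SUB r4<-Add1  regs: r0:9,r1:7,r2:4,r3:8,r4:Add1
  c2: issue MUL r1<-Mul1  regs: r0:9,r1:Mul1,r2:4,r3:8,r4:Add1
  c3: CDB Add1=3; issue MUL r1<-Mul2  regs: r0:9,r1:Mul2,r2:4,r3:8,r4:3
  c4: issue SUB r0<-Add1  regs: r0:Add1,r1:Mul2,r2:4,r3:8,r4:3
  c5: stall  regs: r0:Add1,r1:Mul2,r2:4,r3:8,r4:3
  c6: CDB Mul1=49; issue MUL r1<-Mul1  regs: r0:Add1,r1:Mul1,r2:4,r3:8,r4:3
  c7: CDB Mul2=36; issue MUL r0<-Mul2  regs: r0:Mul2,r1:Mul1,r2:4,r3:8,r4:3
  c8: -  regs: r0:Mul2,r1:Mul1,r2:4,r3:8,r4:3
  c9: CDB Add1=-27  regs: r0:Mul2,r1:Mul1,r2:4,r3:8,r4:3
  c10: -  regs: r0:Mul2,r1:Mul1,r2:4,r3:8,r4:3
  c11: -  regs: r0:Mul2,r1:Mul1,r2:4,r3:8,r4:3
  c12: -  regs: r0:Mul2,r1:Mul1,r2:4,r3:8,r4:3
  c13: CDB Mul1=-81  regs: r0:Mul2,r1:-81,r2:4,r3:8,r4:3

STATUS = VALUE -81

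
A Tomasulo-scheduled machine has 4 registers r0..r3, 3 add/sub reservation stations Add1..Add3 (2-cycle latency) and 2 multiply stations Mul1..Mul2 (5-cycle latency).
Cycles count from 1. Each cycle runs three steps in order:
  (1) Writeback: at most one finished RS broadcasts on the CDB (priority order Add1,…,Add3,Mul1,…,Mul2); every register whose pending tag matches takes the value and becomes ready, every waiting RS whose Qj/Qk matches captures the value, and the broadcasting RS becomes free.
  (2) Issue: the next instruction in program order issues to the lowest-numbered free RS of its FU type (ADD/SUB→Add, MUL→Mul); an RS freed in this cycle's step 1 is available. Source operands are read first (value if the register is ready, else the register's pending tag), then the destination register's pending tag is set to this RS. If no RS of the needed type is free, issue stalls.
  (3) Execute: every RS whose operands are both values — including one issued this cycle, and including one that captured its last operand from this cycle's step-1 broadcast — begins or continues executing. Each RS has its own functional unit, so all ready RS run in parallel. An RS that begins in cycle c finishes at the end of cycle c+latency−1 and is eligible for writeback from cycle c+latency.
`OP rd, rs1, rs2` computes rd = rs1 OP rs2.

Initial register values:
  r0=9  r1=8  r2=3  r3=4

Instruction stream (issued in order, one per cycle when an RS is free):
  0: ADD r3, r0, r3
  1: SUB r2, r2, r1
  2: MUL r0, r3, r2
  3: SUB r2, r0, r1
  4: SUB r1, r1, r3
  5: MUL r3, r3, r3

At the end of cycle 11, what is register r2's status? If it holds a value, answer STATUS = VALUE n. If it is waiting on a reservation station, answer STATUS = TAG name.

STATUS = VALUE -73

c1: issue ADD r3<-Add1 | r0:9,r1:8,r2:3,r3:Add1
c2: issue SUB r2<-Add2 | r0:9,r1:8,r2:Add2,r3:Add1
c3: CDB Add1=13; issue MUL r0<-Mul1 | r0:Mul1,r1:8,r2:Add2,r3:13
c4: CDB Add2=-5; issue SUB r2<-Add1 | r0:Mul1,r1:8,r2:Add1,r3:13
c5: issue SUB r1<-Add2 | r0:Mul1,r1:Add2,r2:Add1,r3:13
c6: issue MUL r3<-Mul2 | r0:Mul1,r1:Add2,r2:Add1,r3:Mul2
c7: CDB Add2=-5 | r0:Mul1,r1:-5,r2:Add1,r3:Mul2
c8: - | r0:Mul1,r1:-5,r2:Add1,r3:Mul2
c9: CDB Mul1=-65 | r0:-65,r1:-5,r2:Add1,r3:Mul2
c10: - | r0:-65,r1:-5,r2:Add1,r3:Mul2
c11: CDB Add1=-73 | r0:-65,r1:-5,r2:-73,r3:Mul2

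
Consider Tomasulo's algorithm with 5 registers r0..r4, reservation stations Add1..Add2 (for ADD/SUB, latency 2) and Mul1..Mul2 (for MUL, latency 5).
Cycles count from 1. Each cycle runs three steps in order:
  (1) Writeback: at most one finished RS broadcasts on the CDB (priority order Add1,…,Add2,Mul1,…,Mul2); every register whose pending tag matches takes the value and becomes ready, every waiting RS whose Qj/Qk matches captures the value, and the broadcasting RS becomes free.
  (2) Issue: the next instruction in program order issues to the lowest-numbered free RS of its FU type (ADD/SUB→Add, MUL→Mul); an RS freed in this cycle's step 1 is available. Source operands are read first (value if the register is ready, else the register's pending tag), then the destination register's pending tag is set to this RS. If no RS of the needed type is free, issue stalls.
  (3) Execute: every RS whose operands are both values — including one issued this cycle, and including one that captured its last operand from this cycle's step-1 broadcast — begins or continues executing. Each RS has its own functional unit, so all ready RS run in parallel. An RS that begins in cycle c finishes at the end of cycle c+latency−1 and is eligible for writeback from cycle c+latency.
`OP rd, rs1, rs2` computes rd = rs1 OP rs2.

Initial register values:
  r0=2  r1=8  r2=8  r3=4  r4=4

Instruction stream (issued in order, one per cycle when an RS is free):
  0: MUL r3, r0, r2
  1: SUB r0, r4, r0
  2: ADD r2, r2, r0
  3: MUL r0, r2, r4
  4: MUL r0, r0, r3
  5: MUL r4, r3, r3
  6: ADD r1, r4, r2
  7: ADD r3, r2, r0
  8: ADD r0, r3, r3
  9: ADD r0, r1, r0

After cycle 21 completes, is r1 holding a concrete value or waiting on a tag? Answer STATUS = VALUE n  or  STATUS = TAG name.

STATUS = VALUE 266

  c1: issue MUL r3<-Mul1  regs: r0:2,r1:8,r2:8,r3:Mul1,r4:4
  c2: issue SUB r0<-Add1  regs: r0:Add1,r1:8,r2:8,r3:Mul1,r4:4
  c3: issue ADD r2<-Add2  regs: r0:Add1,r1:8,r2:Add2,r3:Mul1,r4:4
  c4: CDB Add1=2; issue MUL r0<-Mul2  regs: r0:Mul2,r1:8,r2:Add2,r3:Mul1,r4:4
  c5: stall  regs: r0:Mul2,r1:8,r2:Add2,r3:Mul1,r4:4
  c6: CDB Add2=10; stall  regs: r0:Mul2,r1:8,r2:10,r3:Mul1,r4:4
  c7: CDB Mul1=16; issue MUL r0<-Mul1  regs: r0:Mul1,r1:8,r2:10,r3:16,r4:4
  c8: stall  regs: r0:Mul1,r1:8,r2:10,r3:16,r4:4
  c9: stall  regs: r0:Mul1,r1:8,r2:10,r3:16,r4:4
  c10: stall  regs: r0:Mul1,r1:8,r2:10,r3:16,r4:4
  c11: CDB Mul2=40; issue MUL r4<-Mul2  regs: r0:Mul1,r1:8,r2:10,r3:16,r4:Mul2
  c12: issue ADD r1<-Add1  regs: r0:Mul1,r1:Add1,r2:10,r3:16,r4:Mul2
  c13: issue ADD r3<-Add2  regs: r0:Mul1,r1:Add1,r2:10,r3:Add2,r4:Mul2
  c14: stall  regs: r0:Mul1,r1:Add1,r2:10,r3:Add2,r4:Mul2
  c15: stall  regs: r0:Mul1,r1:Add1,r2:10,r3:Add2,r4:Mul2
  c16: CDB Mul1=640; stall  regs: r0:640,r1:Add1,r2:10,r3:Add2,r4:Mul2
  c17: CDB Mul2=256; stall  regs: r0:640,r1:Add1,r2:10,r3:Add2,r4:256
  c18: CDB Add2=650; issue ADD r0<-Add2  regs: r0:Add2,r1:Add1,r2:10,r3:650,r4:256
  c19: CDB Add1=266; issue ADD r0<-Add1  regs: r0:Add1,r1:266,r2:10,r3:650,r4:256
  c20: CDB Add2=1300  regs: r0:Add1,r1:266,r2:10,r3:650,r4:256
  c21: -  regs: r0:Add1,r1:266,r2:10,r3:650,r4:256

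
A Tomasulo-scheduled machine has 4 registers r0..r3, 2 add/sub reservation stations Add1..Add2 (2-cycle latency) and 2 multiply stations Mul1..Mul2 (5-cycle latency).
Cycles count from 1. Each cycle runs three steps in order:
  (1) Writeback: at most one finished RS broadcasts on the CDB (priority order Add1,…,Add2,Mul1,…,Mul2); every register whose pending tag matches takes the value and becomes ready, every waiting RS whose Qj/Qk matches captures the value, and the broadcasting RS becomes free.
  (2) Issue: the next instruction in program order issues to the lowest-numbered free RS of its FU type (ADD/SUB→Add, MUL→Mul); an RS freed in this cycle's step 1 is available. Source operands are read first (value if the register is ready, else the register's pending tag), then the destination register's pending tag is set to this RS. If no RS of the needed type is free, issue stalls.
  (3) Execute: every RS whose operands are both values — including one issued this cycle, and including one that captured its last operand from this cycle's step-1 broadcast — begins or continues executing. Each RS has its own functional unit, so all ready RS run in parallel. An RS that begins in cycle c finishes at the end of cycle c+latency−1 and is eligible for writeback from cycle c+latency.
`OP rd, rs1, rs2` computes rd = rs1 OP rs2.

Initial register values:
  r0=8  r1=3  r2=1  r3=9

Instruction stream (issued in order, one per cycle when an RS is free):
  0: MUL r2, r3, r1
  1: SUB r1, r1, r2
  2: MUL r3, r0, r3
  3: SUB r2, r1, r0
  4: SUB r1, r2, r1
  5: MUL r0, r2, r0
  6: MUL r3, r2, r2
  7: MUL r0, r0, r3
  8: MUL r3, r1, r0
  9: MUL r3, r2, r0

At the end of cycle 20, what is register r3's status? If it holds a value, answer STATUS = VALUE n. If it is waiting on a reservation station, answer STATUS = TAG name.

STATUS = TAG Mul2

cycle 1: issue MUL r2<-Mul1 // r0:8,r1:3,r2:Mul1,r3:9
cycle 2: issue SUB r1<-Add1 // r0:8,r1:Add1,r2:Mul1,r3:9
cycle 3: issue MUL r3<-Mul2 // r0:8,r1:Add1,r2:Mul1,r3:Mul2
cycle 4: issue SUB r2<-Add2 // r0:8,r1:Add1,r2:Add2,r3:Mul2
cycle 5: stall // r0:8,r1:Add1,r2:Add2,r3:Mul2
cycle 6: CDB Mul1=27; stall // r0:8,r1:Add1,r2:Add2,r3:Mul2
cycle 7: stall // r0:8,r1:Add1,r2:Add2,r3:Mul2
cycle 8: CDB Add1=-24; issue SUB r1<-Add1 // r0:8,r1:Add1,r2:Add2,r3:Mul2
cycle 9: CDB Mul2=72; issue MUL r0<-Mul1 // r0:Mul1,r1:Add1,r2:Add2,r3:72
cycle 10: CDB Add2=-32; issue MUL r3<-Mul2 // r0:Mul1,r1:Add1,r2:-32,r3:Mul2
cycle 11: stall // r0:Mul1,r1:Add1,r2:-32,r3:Mul2
cycle 12: CDB Add1=-8; stall // r0:Mul1,r1:-8,r2:-32,r3:Mul2
cycle 13: stall // r0:Mul1,r1:-8,r2:-32,r3:Mul2
cycle 14: stall // r0:Mul1,r1:-8,r2:-32,r3:Mul2
cycle 15: CDB Mul1=-256; issue MUL r0<-Mul1 // r0:Mul1,r1:-8,r2:-32,r3:Mul2
cycle 16: CDB Mul2=1024; issue MUL r3<-Mul2 // r0:Mul1,r1:-8,r2:-32,r3:Mul2
cycle 17: stall // r0:Mul1,r1:-8,r2:-32,r3:Mul2
cycle 18: stall // r0:Mul1,r1:-8,r2:-32,r3:Mul2
cycle 19: stall // r0:Mul1,r1:-8,r2:-32,r3:Mul2
cycle 20: stall // r0:Mul1,r1:-8,r2:-32,r3:Mul2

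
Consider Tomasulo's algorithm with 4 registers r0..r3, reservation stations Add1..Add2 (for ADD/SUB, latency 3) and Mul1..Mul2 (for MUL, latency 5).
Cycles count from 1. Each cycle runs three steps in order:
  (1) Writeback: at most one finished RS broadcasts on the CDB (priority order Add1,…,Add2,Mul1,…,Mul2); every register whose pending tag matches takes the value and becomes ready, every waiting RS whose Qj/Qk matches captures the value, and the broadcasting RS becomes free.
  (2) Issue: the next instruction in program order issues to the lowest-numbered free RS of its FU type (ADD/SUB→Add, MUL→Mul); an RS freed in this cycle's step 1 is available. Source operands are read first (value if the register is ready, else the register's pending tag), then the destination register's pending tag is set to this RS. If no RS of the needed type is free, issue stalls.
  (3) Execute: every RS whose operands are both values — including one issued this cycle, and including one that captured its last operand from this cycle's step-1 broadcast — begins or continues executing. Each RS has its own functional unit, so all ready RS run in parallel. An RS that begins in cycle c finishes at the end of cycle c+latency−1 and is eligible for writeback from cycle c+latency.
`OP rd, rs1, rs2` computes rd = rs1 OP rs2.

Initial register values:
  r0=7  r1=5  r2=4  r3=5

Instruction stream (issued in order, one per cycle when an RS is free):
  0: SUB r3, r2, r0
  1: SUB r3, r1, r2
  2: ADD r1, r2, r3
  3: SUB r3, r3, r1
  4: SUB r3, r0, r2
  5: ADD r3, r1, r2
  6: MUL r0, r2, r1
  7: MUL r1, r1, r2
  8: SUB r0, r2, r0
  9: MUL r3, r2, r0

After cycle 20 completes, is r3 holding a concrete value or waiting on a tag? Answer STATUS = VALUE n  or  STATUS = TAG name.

  c1: issue SUB r3<-Add1  regs: r0:7,r1:5,r2:4,r3:Add1
  c2: issue SUB r3<-Add2  regs: r0:7,r1:5,r2:4,r3:Add2
  c3: stall  regs: r0:7,r1:5,r2:4,r3:Add2
  c4: CDB Add1=-3; issue ADD r1<-Add1  regs: r0:7,r1:Add1,r2:4,r3:Add2
  c5: CDB Add2=1; issue SUB r3<-Add2  regs: r0:7,r1:Add1,r2:4,r3:Add2
  c6: stall  regs: r0:7,r1:Add1,r2:4,r3:Add2
  c7: stall  regs: r0:7,r1:Add1,r2:4,r3:Add2
  c8: CDB Add1=5; issue SUB r3<-Add1  regs: r0:7,r1:5,r2:4,r3:Add1
  c9: stall  regs: r0:7,r1:5,r2:4,r3:Add1
  c10: stall  regs: r0:7,r1:5,r2:4,r3:Add1
  c11: CDB Add1=3; issue ADD r3<-Add1  regs: r0:7,r1:5,r2:4,r3:Add1
  c12: CDB Add2=-4; issue MUL r0<-Mul1  regs: r0:Mul1,r1:5,r2:4,r3:Add1
  c13: issue MUL r1<-Mul2  regs: r0:Mul1,r1:Mul2,r2:4,r3:Add1
  c14: CDB Add1=9; issue SUB r0<-Add1  regs: r0:Add1,r1:Mul2,r2:4,r3:9
  c15: stall  regs: r0:Add1,r1:Mul2,r2:4,r3:9
  c16: stall  regs: r0:Add1,r1:Mul2,r2:4,r3:9
  c17: CDB Mul1=20; issue MUL r3<-Mul1  regs: r0:Add1,r1:Mul2,r2:4,r3:Mul1
  c18: CDB Mul2=20  regs: r0:Add1,r1:20,r2:4,r3:Mul1
  c19: -  regs: r0:Add1,r1:20,r2:4,r3:Mul1
  c20: CDB Add1=-16  regs: r0:-16,r1:20,r2:4,r3:Mul1

STATUS = TAG Mul1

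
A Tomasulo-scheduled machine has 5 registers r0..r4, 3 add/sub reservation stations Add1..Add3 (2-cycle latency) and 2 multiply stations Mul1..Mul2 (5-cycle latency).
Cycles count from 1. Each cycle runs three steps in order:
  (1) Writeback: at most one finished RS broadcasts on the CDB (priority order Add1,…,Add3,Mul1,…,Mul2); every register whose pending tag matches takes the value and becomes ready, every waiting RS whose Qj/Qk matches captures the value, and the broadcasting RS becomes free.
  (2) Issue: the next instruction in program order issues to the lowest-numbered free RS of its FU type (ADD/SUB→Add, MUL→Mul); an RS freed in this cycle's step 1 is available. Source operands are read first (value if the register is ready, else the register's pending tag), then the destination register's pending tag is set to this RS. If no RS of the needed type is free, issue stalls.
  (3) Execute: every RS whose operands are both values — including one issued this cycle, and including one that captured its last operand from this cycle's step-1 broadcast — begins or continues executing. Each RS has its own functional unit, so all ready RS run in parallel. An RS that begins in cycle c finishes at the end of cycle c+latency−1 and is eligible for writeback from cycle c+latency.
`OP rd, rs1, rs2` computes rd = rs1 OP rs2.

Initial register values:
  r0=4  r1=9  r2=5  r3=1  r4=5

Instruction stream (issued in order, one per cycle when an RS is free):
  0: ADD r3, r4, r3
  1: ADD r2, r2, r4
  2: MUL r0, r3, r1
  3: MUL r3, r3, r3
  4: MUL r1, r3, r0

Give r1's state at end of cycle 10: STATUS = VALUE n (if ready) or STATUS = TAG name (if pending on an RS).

STATUS = TAG Mul1

  c1: issue ADD r3<-Add1  regs: r0:4,r1:9,r2:5,r3:Add1,r4:5
  c2: issue ADD r2<-Add2  regs: r0:4,r1:9,r2:Add2,r3:Add1,r4:5
  c3: CDB Add1=6; issue MUL r0<-Mul1  regs: r0:Mul1,r1:9,r2:Add2,r3:6,r4:5
  c4: CDB Add2=10; issue MUL r3<-Mul2  regs: r0:Mul1,r1:9,r2:10,r3:Mul2,r4:5
  c5: stall  regs: r0:Mul1,r1:9,r2:10,r3:Mul2,r4:5
  c6: stall  regs: r0:Mul1,r1:9,r2:10,r3:Mul2,r4:5
  c7: stall  regs: r0:Mul1,r1:9,r2:10,r3:Mul2,r4:5
  c8: CDB Mul1=54; issue MUL r1<-Mul1  regs: r0:54,r1:Mul1,r2:10,r3:Mul2,r4:5
  c9: CDB Mul2=36  regs: r0:54,r1:Mul1,r2:10,r3:36,r4:5
  c10: -  regs: r0:54,r1:Mul1,r2:10,r3:36,r4:5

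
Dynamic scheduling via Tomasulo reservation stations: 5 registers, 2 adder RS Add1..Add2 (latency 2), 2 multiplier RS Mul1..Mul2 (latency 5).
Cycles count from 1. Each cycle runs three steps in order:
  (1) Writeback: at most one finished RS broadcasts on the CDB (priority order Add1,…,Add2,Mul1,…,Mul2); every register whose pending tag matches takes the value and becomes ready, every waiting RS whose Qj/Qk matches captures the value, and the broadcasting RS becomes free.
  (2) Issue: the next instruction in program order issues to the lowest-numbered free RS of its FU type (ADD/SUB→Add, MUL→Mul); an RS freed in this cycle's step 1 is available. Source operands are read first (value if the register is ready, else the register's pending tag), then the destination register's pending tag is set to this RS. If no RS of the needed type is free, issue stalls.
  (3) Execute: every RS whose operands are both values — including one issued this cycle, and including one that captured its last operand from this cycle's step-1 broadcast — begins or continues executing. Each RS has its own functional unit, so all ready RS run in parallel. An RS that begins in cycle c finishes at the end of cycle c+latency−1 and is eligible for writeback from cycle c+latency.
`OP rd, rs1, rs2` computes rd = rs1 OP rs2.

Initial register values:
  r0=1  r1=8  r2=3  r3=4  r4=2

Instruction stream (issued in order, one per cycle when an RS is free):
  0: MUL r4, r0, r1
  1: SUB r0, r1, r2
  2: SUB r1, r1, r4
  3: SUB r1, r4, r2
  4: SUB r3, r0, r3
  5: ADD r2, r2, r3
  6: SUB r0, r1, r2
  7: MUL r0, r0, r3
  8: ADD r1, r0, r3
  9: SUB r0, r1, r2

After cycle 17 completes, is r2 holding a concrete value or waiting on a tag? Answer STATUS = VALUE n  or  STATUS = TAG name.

STATUS = VALUE 4

cycle 1: issue MUL r4<-Mul1 // r0:1,r1:8,r2:3,r3:4,r4:Mul1
cycle 2: issue SUB r0<-Add1 // r0:Add1,r1:8,r2:3,r3:4,r4:Mul1
cycle 3: issue SUB r1<-Add2 // r0:Add1,r1:Add2,r2:3,r3:4,r4:Mul1
cycle 4: CDB Add1=5; issue SUB r1<-Add1 // r0:5,r1:Add1,r2:3,r3:4,r4:Mul1
cycle 5: stall // r0:5,r1:Add1,r2:3,r3:4,r4:Mul1
cycle 6: CDB Mul1=8; stall // r0:5,r1:Add1,r2:3,r3:4,r4:8
cycle 7: stall // r0:5,r1:Add1,r2:3,r3:4,r4:8
cycle 8: CDB Add1=5; issue SUB r3<-Add1 // r0:5,r1:5,r2:3,r3:Add1,r4:8
cycle 9: CDB Add2=0; issue ADD r2<-Add2 // r0:5,r1:5,r2:Add2,r3:Add1,r4:8
cycle 10: CDB Add1=1; issue SUB r0<-Add1 // r0:Add1,r1:5,r2:Add2,r3:1,r4:8
cycle 11: issue MUL r0<-Mul1 // r0:Mul1,r1:5,r2:Add2,r3:1,r4:8
cycle 12: CDB Add2=4; issue ADD r1<-Add2 // r0:Mul1,r1:Add2,r2:4,r3:1,r4:8
cycle 13: stall // r0:Mul1,r1:Add2,r2:4,r3:1,r4:8
cycle 14: CDB Add1=1; issue SUB r0<-Add1 // r0:Add1,r1:Add2,r2:4,r3:1,r4:8
cycle 15: - // r0:Add1,r1:Add2,r2:4,r3:1,r4:8
cycle 16: - // r0:Add1,r1:Add2,r2:4,r3:1,r4:8
cycle 17: - // r0:Add1,r1:Add2,r2:4,r3:1,r4:8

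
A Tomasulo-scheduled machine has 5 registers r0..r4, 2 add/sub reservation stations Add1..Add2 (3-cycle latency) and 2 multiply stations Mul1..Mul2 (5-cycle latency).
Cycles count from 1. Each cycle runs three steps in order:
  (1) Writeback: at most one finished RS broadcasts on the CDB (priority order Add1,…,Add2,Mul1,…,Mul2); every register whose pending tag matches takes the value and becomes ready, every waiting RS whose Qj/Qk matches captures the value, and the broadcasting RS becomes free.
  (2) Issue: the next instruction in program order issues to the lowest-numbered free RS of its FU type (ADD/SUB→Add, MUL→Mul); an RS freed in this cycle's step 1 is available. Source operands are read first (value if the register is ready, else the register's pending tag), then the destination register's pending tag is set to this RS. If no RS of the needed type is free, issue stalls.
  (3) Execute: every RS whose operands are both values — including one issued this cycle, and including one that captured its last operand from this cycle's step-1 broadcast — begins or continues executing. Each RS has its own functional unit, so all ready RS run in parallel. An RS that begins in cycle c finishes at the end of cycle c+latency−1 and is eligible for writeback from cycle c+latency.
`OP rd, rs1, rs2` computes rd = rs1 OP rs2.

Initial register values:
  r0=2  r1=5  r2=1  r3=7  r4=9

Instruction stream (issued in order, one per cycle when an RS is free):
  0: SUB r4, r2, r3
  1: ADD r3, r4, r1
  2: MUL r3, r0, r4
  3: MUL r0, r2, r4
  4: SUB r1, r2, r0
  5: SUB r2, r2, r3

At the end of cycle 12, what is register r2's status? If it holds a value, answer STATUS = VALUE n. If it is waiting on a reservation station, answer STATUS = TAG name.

STATUS = VALUE 13

cycle 1: issue SUB r4<-Add1 // r0:2,r1:5,r2:1,r3:7,r4:Add1
cycle 2: issue ADD r3<-Add2 // r0:2,r1:5,r2:1,r3:Add2,r4:Add1
cycle 3: issue MUL r3<-Mul1 // r0:2,r1:5,r2:1,r3:Mul1,r4:Add1
cycle 4: CDB Add1=-6; issue MUL r0<-Mul2 // r0:Mul2,r1:5,r2:1,r3:Mul1,r4:-6
cycle 5: issue SUB r1<-Add1 // r0:Mul2,r1:Add1,r2:1,r3:Mul1,r4:-6
cycle 6: stall // r0:Mul2,r1:Add1,r2:1,r3:Mul1,r4:-6
cycle 7: CDB Add2=-1; issue SUB r2<-Add2 // r0:Mul2,r1:Add1,r2:Add2,r3:Mul1,r4:-6
cycle 8: - // r0:Mul2,r1:Add1,r2:Add2,r3:Mul1,r4:-6
cycle 9: CDB Mul1=-12 // r0:Mul2,r1:Add1,r2:Add2,r3:-12,r4:-6
cycle 10: CDB Mul2=-6 // r0:-6,r1:Add1,r2:Add2,r3:-12,r4:-6
cycle 11: - // r0:-6,r1:Add1,r2:Add2,r3:-12,r4:-6
cycle 12: CDB Add2=13 // r0:-6,r1:Add1,r2:13,r3:-12,r4:-6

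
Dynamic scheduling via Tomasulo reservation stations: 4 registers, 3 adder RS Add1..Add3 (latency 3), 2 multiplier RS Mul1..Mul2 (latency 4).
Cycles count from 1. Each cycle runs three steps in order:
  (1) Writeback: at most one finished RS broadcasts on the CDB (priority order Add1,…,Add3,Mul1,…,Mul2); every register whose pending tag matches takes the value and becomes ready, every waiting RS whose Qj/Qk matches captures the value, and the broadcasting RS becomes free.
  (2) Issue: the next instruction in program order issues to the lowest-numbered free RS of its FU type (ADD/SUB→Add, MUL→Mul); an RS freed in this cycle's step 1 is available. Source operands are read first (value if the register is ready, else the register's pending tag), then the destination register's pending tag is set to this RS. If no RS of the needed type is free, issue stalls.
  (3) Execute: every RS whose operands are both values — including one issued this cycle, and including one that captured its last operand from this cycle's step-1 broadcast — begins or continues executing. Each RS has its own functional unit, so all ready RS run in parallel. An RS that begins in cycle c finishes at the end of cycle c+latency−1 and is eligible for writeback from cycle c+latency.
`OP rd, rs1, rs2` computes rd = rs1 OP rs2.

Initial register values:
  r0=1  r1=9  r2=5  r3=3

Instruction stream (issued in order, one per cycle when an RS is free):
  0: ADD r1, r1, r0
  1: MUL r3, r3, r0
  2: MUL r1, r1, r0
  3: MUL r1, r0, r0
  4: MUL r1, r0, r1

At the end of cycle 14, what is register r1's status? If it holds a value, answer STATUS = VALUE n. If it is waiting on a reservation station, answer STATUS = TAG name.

STATUS = VALUE 1

  c1: issue ADD r1<-Add1  regs: r0:1,r1:Add1,r2:5,r3:3
  c2: issue MUL r3<-Mul1  regs: r0:1,r1:Add1,r2:5,r3:Mul1
  c3: issue MUL r1<-Mul2  regs: r0:1,r1:Mul2,r2:5,r3:Mul1
  c4: CDB Add1=10; stall  regs: r0:1,r1:Mul2,r2:5,r3:Mul1
  c5: stall  regs: r0:1,r1:Mul2,r2:5,r3:Mul1
  c6: CDB Mul1=3; issue MUL r1<-Mul1  regs: r0:1,r1:Mul1,r2:5,r3:3
  c7: stall  regs: r0:1,r1:Mul1,r2:5,r3:3
  c8: CDB Mul2=10; issue MUL r1<-Mul2  regs: r0:1,r1:Mul2,r2:5,r3:3
  c9: -  regs: r0:1,r1:Mul2,r2:5,r3:3
  c10: CDB Mul1=1  regs: r0:1,r1:Mul2,r2:5,r3:3
  c11: -  regs: r0:1,r1:Mul2,r2:5,r3:3
  c12: -  regs: r0:1,r1:Mul2,r2:5,r3:3
  c13: -  regs: r0:1,r1:Mul2,r2:5,r3:3
  c14: CDB Mul2=1  regs: r0:1,r1:1,r2:5,r3:3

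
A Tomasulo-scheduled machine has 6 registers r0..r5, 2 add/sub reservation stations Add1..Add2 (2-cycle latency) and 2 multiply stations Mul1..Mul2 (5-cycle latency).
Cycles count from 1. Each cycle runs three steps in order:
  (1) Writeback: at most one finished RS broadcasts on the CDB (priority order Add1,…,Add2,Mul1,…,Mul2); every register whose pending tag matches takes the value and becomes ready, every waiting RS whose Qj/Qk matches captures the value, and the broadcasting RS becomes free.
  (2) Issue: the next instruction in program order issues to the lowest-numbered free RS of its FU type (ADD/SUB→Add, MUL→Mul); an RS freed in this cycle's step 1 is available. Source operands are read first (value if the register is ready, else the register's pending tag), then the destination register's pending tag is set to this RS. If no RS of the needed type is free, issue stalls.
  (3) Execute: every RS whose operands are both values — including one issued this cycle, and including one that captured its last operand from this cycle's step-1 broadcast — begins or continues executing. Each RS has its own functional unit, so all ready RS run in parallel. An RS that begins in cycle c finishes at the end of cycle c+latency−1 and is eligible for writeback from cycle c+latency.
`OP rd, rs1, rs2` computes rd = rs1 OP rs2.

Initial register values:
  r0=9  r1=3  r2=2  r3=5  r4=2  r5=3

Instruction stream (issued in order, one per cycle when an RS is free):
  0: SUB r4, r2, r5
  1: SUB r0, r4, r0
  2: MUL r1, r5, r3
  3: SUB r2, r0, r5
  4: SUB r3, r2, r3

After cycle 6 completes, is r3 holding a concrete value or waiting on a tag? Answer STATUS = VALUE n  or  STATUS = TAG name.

STATUS = TAG Add2

  c1: issue SUB r4<-Add1  regs: r0:9,r1:3,r2:2,r3:5,r4:Add1,r5:3
  c2: issue SUB r0<-Add2  regs: r0:Add2,r1:3,r2:2,r3:5,r4:Add1,r5:3
  c3: CDB Add1=-1; issue MUL r1<-Mul1  regs: r0:Add2,r1:Mul1,r2:2,r3:5,r4:-1,r5:3
  c4: issue SUB r2<-Add1  regs: r0:Add2,r1:Mul1,r2:Add1,r3:5,r4:-1,r5:3
  c5: CDB Add2=-10; issue SUB r3<-Add2  regs: r0:-10,r1:Mul1,r2:Add1,r3:Add2,r4:-1,r5:3
  c6: -  regs: r0:-10,r1:Mul1,r2:Add1,r3:Add2,r4:-1,r5:3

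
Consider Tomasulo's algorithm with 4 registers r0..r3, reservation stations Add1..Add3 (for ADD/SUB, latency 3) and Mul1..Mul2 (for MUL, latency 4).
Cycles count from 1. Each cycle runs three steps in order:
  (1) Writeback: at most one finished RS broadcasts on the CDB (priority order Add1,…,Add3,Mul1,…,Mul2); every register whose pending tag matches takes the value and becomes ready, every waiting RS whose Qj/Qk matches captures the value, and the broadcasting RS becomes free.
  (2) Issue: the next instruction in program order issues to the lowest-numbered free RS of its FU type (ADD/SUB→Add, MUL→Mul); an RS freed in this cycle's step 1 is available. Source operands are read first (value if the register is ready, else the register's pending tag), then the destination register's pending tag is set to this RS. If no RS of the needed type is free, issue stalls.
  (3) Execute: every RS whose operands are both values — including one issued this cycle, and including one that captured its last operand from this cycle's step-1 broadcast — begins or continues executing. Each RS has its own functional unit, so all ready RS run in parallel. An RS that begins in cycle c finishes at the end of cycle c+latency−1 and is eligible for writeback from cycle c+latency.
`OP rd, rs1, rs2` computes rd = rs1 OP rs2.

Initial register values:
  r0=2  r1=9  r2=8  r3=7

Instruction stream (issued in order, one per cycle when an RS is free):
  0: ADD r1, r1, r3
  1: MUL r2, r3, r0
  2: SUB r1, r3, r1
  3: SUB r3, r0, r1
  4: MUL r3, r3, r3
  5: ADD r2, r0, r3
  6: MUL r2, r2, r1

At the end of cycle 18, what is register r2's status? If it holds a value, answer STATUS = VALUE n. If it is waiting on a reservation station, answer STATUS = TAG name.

c1: issue ADD r1<-Add1 | r0:2,r1:Add1,r2:8,r3:7
c2: issue MUL r2<-Mul1 | r0:2,r1:Add1,r2:Mul1,r3:7
c3: issue SUB r1<-Add2 | r0:2,r1:Add2,r2:Mul1,r3:7
c4: CDB Add1=16; issue SUB r3<-Add1 | r0:2,r1:Add2,r2:Mul1,r3:Add1
c5: issue MUL r3<-Mul2 | r0:2,r1:Add2,r2:Mul1,r3:Mul2
c6: CDB Mul1=14; issue ADD r2<-Add3 | r0:2,r1:Add2,r2:Add3,r3:Mul2
c7: CDB Add2=-9; issue MUL r2<-Mul1 | r0:2,r1:-9,r2:Mul1,r3:Mul2
c8: - | r0:2,r1:-9,r2:Mul1,r3:Mul2
c9: - | r0:2,r1:-9,r2:Mul1,r3:Mul2
c10: CDB Add1=11 | r0:2,r1:-9,r2:Mul1,r3:Mul2
c11: - | r0:2,r1:-9,r2:Mul1,r3:Mul2
c12: - | r0:2,r1:-9,r2:Mul1,r3:Mul2
c13: - | r0:2,r1:-9,r2:Mul1,r3:Mul2
c14: CDB Mul2=121 | r0:2,r1:-9,r2:Mul1,r3:121
c15: - | r0:2,r1:-9,r2:Mul1,r3:121
c16: - | r0:2,r1:-9,r2:Mul1,r3:121
c17: CDB Add3=123 | r0:2,r1:-9,r2:Mul1,r3:121
c18: - | r0:2,r1:-9,r2:Mul1,r3:121

STATUS = TAG Mul1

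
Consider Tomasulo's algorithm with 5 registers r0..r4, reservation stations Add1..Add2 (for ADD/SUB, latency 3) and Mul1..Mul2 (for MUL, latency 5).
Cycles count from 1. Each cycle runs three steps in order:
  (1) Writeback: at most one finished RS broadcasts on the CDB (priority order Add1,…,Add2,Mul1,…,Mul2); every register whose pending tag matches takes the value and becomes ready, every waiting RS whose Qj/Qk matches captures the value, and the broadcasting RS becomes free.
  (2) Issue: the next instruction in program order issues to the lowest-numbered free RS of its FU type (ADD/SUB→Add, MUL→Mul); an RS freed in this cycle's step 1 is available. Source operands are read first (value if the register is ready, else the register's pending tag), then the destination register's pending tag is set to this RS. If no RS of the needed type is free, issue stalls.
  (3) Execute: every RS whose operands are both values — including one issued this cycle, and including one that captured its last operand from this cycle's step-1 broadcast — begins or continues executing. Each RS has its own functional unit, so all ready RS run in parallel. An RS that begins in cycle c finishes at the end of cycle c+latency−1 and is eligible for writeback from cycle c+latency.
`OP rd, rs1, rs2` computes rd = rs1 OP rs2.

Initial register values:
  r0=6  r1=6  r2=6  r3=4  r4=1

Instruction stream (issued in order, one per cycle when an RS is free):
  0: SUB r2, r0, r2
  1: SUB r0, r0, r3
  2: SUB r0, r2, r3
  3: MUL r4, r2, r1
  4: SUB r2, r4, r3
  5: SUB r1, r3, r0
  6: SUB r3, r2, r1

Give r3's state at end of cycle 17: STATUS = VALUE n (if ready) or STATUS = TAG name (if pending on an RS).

cycle 1: issue SUB r2<-Add1 // r0:6,r1:6,r2:Add1,r3:4,r4:1
cycle 2: issue SUB r0<-Add2 // r0:Add2,r1:6,r2:Add1,r3:4,r4:1
cycle 3: stall // r0:Add2,r1:6,r2:Add1,r3:4,r4:1
cycle 4: CDB Add1=0; issue SUB r0<-Add1 // r0:Add1,r1:6,r2:0,r3:4,r4:1
cycle 5: CDB Add2=2; issue MUL r4<-Mul1 // r0:Add1,r1:6,r2:0,r3:4,r4:Mul1
cycle 6: issue SUB r2<-Add2 // r0:Add1,r1:6,r2:Add2,r3:4,r4:Mul1
cycle 7: CDB Add1=-4; issue SUB r1<-Add1 // r0:-4,r1:Add1,r2:Add2,r3:4,r4:Mul1
cycle 8: stall // r0:-4,r1:Add1,r2:Add2,r3:4,r4:Mul1
cycle 9: stall // r0:-4,r1:Add1,r2:Add2,r3:4,r4:Mul1
cycle 10: CDB Add1=8; issue SUB r3<-Add1 // r0:-4,r1:8,r2:Add2,r3:Add1,r4:Mul1
cycle 11: CDB Mul1=0 // r0:-4,r1:8,r2:Add2,r3:Add1,r4:0
cycle 12: - // r0:-4,r1:8,r2:Add2,r3:Add1,r4:0
cycle 13: - // r0:-4,r1:8,r2:Add2,r3:Add1,r4:0
cycle 14: CDB Add2=-4 // r0:-4,r1:8,r2:-4,r3:Add1,r4:0
cycle 15: - // r0:-4,r1:8,r2:-4,r3:Add1,r4:0
cycle 16: - // r0:-4,r1:8,r2:-4,r3:Add1,r4:0
cycle 17: CDB Add1=-12 // r0:-4,r1:8,r2:-4,r3:-12,r4:0

STATUS = VALUE -12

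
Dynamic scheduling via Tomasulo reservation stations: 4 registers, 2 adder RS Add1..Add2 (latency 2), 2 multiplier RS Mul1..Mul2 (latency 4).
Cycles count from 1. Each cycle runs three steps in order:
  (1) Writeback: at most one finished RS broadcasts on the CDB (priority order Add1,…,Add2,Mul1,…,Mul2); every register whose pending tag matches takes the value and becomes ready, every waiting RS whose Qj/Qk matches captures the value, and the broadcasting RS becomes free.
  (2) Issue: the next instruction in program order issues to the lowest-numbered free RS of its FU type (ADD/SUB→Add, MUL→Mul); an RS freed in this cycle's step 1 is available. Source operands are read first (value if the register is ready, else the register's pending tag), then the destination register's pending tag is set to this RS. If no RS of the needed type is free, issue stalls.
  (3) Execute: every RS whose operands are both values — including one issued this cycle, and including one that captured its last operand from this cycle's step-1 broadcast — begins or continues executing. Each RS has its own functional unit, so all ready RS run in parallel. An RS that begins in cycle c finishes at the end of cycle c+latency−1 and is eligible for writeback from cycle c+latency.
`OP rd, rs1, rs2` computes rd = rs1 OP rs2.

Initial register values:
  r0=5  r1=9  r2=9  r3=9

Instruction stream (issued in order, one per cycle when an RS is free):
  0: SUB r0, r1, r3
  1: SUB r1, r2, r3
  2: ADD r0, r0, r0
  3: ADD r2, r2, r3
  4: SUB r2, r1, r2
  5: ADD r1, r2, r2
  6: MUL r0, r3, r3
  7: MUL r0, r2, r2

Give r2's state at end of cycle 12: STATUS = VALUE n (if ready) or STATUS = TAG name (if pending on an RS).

c1: issue SUB r0<-Add1 | r0:Add1,r1:9,r2:9,r3:9
c2: issue SUB r1<-Add2 | r0:Add1,r1:Add2,r2:9,r3:9
c3: CDB Add1=0; issue ADD r0<-Add1 | r0:Add1,r1:Add2,r2:9,r3:9
c4: CDB Add2=0; issue ADD r2<-Add2 | r0:Add1,r1:0,r2:Add2,r3:9
c5: CDB Add1=0; issue SUB r2<-Add1 | r0:0,r1:0,r2:Add1,r3:9
c6: CDB Add2=18; issue ADD r1<-Add2 | r0:0,r1:Add2,r2:Add1,r3:9
c7: issue MUL r0<-Mul1 | r0:Mul1,r1:Add2,r2:Add1,r3:9
c8: CDB Add1=-18; issue MUL r0<-Mul2 | r0:Mul2,r1:Add2,r2:-18,r3:9
c9: - | r0:Mul2,r1:Add2,r2:-18,r3:9
c10: CDB Add2=-36 | r0:Mul2,r1:-36,r2:-18,r3:9
c11: CDB Mul1=81 | r0:Mul2,r1:-36,r2:-18,r3:9
c12: CDB Mul2=324 | r0:324,r1:-36,r2:-18,r3:9

STATUS = VALUE -18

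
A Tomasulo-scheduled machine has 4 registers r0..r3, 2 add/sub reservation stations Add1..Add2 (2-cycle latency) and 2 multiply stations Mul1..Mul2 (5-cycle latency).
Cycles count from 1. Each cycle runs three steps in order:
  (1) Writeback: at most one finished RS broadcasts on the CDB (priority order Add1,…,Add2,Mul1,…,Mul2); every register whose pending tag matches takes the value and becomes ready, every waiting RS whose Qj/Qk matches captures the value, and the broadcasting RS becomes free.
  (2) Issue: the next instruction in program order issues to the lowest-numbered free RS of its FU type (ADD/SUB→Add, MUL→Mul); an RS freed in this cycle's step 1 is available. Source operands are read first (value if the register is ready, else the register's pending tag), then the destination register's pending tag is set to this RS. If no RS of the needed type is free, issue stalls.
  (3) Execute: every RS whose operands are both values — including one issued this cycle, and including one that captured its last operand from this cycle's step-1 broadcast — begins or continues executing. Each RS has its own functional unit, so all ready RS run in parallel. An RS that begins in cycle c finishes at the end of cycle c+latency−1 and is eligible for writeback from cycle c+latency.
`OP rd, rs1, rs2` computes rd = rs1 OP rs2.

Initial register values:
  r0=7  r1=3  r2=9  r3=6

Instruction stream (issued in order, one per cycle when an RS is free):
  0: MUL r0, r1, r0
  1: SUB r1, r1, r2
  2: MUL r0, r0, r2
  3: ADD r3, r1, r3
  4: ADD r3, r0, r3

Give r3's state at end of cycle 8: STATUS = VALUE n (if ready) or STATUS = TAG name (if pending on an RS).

cycle 1: issue MUL r0<-Mul1 // r0:Mul1,r1:3,r2:9,r3:6
cycle 2: issue SUB r1<-Add1 // r0:Mul1,r1:Add1,r2:9,r3:6
cycle 3: issue MUL r0<-Mul2 // r0:Mul2,r1:Add1,r2:9,r3:6
cycle 4: CDB Add1=-6; issue ADD r3<-Add1 // r0:Mul2,r1:-6,r2:9,r3:Add1
cycle 5: issue ADD r3<-Add2 // r0:Mul2,r1:-6,r2:9,r3:Add2
cycle 6: CDB Add1=0 // r0:Mul2,r1:-6,r2:9,r3:Add2
cycle 7: CDB Mul1=21 // r0:Mul2,r1:-6,r2:9,r3:Add2
cycle 8: - // r0:Mul2,r1:-6,r2:9,r3:Add2

STATUS = TAG Add2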